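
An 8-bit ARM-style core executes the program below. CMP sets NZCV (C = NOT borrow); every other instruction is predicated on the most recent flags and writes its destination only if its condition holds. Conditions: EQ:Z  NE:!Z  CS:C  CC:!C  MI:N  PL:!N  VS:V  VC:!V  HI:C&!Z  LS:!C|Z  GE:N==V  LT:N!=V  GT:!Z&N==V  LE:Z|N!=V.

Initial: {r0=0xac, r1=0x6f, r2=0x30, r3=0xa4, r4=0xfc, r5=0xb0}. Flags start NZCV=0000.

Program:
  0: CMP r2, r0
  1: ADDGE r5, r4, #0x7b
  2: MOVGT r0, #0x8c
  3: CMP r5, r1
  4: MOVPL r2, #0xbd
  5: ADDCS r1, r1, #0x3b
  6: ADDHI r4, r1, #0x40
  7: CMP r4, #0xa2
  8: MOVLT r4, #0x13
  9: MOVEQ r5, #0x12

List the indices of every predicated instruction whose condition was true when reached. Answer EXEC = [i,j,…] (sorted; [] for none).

[0] flags=1001 → (cmp)
[1] flags=1001 GE?T → r5=0x77
[2] flags=1001 GT?T → r0=0x8c
[3] flags=0010 → (cmp)
[4] flags=0010 PL?T → r2=0xbd
[5] flags=0010 CS?T → r1=0xaa
[6] flags=0010 HI?T → r4=0xea
[7] flags=0010 → (cmp)
[8] flags=0010 LT?F → skip
[9] flags=0010 EQ?F → skip

EXEC = [1,2,4,5,6]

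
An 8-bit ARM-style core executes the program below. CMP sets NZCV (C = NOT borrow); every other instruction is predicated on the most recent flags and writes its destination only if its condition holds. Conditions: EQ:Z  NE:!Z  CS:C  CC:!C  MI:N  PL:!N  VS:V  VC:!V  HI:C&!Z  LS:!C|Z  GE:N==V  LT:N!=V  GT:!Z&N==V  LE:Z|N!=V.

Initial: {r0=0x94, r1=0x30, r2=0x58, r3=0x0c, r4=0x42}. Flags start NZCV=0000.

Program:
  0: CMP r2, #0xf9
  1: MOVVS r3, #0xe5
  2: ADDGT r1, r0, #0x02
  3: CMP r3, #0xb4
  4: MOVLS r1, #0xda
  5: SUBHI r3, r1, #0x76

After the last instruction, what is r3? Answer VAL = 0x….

0: ✓ CMP  NZCV=0000
1: · MOVVS
2: ✓ ADDGT  r1←0x96
3: ✓ CMP  NZCV=0000
4: ✓ MOVLS  r1←0xda
5: · SUBHI

VAL = 0x0c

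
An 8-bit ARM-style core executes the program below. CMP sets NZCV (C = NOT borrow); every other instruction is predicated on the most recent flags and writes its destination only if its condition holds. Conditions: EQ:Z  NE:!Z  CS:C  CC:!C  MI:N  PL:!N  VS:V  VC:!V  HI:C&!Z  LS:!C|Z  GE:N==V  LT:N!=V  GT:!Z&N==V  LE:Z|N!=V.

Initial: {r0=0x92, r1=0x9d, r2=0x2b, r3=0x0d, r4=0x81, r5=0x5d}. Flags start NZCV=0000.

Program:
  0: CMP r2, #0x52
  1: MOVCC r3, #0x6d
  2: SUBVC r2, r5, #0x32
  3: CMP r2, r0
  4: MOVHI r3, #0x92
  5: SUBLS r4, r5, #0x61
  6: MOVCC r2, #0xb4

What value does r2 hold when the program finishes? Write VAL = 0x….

0: ✓ CMP  NZCV=1000
1: ✓ MOVCC  r3←0x6d
2: ✓ SUBVC  r2←0x2b
3: ✓ CMP  NZCV=1001
4: · MOVHI
5: ✓ SUBLS  r4←0xfc
6: ✓ MOVCC  r2←0xb4

VAL = 0xb4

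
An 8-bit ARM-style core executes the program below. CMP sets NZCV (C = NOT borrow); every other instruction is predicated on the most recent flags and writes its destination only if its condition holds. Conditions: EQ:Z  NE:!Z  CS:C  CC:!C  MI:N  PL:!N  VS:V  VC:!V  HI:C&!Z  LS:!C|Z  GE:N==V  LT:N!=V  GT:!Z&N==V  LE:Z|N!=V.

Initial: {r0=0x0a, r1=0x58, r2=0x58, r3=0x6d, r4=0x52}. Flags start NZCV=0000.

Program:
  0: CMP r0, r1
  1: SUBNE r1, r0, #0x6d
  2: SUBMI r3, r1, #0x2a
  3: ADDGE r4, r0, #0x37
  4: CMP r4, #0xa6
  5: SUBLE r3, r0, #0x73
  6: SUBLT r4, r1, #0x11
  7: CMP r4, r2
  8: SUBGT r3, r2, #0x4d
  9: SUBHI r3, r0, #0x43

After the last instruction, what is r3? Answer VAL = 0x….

[0] flags=1000 → (cmp)
[1] flags=1000 NE?T → r1=0x9d
[2] flags=1000 MI?T → r3=0x73
[3] flags=1000 GE?F → skip
[4] flags=1001 → (cmp)
[5] flags=1001 LE?F → skip
[6] flags=1001 LT?F → skip
[7] flags=1000 → (cmp)
[8] flags=1000 GT?F → skip
[9] flags=1000 HI?F → skip

VAL = 0x73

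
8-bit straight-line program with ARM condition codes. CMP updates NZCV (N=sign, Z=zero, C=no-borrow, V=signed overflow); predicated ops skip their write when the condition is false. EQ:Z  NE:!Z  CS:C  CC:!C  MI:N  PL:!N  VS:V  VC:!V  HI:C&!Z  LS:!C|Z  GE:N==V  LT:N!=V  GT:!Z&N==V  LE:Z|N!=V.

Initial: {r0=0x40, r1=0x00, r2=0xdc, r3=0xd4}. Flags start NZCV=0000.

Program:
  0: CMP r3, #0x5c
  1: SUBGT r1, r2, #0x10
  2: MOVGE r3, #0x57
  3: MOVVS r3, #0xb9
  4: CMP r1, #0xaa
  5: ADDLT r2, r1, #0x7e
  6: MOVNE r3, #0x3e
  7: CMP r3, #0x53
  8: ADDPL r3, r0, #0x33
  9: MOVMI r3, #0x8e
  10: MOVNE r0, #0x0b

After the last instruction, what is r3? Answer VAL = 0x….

0: ✓ CMP  NZCV=0011
1: · SUBGT
2: · MOVGE
3: ✓ MOVVS  r3←0xb9
4: ✓ CMP  NZCV=0000
5: · ADDLT
6: ✓ MOVNE  r3←0x3e
7: ✓ CMP  NZCV=1000
8: · ADDPL
9: ✓ MOVMI  r3←0x8e
10: ✓ MOVNE  r0←0x0b

VAL = 0x8e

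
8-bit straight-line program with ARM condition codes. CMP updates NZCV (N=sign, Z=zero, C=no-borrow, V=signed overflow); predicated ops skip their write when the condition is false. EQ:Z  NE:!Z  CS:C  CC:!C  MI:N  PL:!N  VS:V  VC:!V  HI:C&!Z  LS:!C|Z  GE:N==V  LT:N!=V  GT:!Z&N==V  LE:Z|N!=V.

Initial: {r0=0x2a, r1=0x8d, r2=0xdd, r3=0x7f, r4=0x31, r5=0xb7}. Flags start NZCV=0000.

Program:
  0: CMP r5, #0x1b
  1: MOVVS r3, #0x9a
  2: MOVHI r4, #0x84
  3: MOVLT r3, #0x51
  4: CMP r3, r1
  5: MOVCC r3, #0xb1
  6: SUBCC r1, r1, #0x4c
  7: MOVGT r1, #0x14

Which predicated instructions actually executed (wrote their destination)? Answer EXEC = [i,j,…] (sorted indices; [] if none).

EXEC = [2,3,5,6,7]

0: ✓ CMP  NZCV=1010
1: · MOVVS
2: ✓ MOVHI  r4←0x84
3: ✓ MOVLT  r3←0x51
4: ✓ CMP  NZCV=1001
5: ✓ MOVCC  r3←0xb1
6: ✓ SUBCC  r1←0x41
7: ✓ MOVGT  r1←0x14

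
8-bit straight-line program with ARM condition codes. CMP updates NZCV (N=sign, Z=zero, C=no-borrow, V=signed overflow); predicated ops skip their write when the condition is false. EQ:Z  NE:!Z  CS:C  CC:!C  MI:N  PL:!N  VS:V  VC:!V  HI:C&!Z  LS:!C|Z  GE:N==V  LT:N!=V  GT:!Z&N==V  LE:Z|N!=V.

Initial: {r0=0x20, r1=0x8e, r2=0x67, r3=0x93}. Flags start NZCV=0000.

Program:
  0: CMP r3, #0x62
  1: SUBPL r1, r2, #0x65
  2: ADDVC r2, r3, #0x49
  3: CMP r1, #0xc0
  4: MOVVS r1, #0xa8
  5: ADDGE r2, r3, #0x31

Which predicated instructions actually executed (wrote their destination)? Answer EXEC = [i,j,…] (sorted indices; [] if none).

EXEC = [1,5]

0: ✓ CMP  NZCV=0011
1: ✓ SUBPL  r1←0x02
2: · ADDVC
3: ✓ CMP  NZCV=0000
4: · MOVVS
5: ✓ ADDGE  r2←0xc4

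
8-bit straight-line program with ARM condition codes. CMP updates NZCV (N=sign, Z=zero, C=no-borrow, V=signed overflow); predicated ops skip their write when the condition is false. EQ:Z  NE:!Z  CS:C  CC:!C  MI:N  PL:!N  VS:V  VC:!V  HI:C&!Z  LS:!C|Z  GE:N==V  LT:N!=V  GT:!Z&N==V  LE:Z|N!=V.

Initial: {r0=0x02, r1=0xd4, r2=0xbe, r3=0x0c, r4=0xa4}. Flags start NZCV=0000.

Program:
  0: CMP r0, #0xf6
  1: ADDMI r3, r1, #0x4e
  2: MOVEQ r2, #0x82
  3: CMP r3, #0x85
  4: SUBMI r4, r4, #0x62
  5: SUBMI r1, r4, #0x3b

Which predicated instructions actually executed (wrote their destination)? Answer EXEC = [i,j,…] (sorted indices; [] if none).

[0] flags=0000 → (cmp)
[1] flags=0000 MI?F → skip
[2] flags=0000 EQ?F → skip
[3] flags=1001 → (cmp)
[4] flags=1001 MI?T → r4=0x42
[5] flags=1001 MI?T → r1=0x07

EXEC = [4,5]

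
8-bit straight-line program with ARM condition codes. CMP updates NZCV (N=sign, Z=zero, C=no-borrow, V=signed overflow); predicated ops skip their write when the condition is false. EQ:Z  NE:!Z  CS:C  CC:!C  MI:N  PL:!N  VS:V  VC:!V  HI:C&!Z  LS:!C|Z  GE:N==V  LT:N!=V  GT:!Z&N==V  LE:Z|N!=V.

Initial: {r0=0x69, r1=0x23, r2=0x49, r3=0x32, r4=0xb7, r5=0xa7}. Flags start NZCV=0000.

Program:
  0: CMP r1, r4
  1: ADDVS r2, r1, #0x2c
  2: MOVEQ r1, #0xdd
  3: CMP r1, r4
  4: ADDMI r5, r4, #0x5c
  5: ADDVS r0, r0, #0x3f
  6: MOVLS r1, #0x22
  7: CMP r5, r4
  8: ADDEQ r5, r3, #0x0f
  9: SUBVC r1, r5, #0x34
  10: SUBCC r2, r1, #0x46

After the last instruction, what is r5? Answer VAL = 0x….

VAL = 0xa7

[0] flags=0000 → (cmp)
[1] flags=0000 VS?F → skip
[2] flags=0000 EQ?F → skip
[3] flags=0000 → (cmp)
[4] flags=0000 MI?F → skip
[5] flags=0000 VS?F → skip
[6] flags=0000 LS?T → r1=0x22
[7] flags=1000 → (cmp)
[8] flags=1000 EQ?F → skip
[9] flags=1000 VC?T → r1=0x73
[10] flags=1000 CC?T → r2=0x2d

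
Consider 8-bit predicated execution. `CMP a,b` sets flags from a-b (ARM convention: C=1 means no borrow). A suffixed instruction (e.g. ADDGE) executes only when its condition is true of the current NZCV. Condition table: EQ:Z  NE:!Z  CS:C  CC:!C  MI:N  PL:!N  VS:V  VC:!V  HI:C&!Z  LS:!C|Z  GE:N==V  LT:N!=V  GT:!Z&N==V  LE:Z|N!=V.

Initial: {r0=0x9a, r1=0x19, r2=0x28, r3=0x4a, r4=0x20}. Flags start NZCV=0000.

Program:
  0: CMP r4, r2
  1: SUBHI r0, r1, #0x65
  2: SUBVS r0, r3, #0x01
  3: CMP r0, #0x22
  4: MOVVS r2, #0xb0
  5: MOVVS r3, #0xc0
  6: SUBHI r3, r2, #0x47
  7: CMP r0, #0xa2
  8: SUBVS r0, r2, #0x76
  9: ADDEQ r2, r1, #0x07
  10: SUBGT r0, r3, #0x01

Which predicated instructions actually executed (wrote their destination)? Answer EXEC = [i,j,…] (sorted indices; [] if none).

[0] flags=1000 → (cmp)
[1] flags=1000 HI?F → skip
[2] flags=1000 VS?F → skip
[3] flags=0011 → (cmp)
[4] flags=0011 VS?T → r2=0xb0
[5] flags=0011 VS?T → r3=0xc0
[6] flags=0011 HI?T → r3=0x69
[7] flags=1000 → (cmp)
[8] flags=1000 VS?F → skip
[9] flags=1000 EQ?F → skip
[10] flags=1000 GT?F → skip

EXEC = [4,5,6]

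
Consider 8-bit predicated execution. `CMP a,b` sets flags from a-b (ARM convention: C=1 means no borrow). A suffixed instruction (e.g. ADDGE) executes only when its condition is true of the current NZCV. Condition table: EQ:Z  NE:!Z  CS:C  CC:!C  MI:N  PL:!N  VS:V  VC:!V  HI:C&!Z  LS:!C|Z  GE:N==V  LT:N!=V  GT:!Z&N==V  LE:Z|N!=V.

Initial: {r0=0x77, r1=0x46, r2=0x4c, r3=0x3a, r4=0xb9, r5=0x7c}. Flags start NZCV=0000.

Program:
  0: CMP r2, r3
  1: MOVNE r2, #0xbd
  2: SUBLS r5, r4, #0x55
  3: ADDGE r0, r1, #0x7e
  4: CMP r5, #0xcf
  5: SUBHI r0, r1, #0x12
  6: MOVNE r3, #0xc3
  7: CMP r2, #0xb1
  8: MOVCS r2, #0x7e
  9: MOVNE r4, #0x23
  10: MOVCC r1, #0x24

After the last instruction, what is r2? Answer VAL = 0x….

0: ✓ CMP  NZCV=0010
1: ✓ MOVNE  r2←0xbd
2: · SUBLS
3: ✓ ADDGE  r0←0xc4
4: ✓ CMP  NZCV=1001
5: · SUBHI
6: ✓ MOVNE  r3←0xc3
7: ✓ CMP  NZCV=0010
8: ✓ MOVCS  r2←0x7e
9: ✓ MOVNE  r4←0x23
10: · MOVCC

VAL = 0x7e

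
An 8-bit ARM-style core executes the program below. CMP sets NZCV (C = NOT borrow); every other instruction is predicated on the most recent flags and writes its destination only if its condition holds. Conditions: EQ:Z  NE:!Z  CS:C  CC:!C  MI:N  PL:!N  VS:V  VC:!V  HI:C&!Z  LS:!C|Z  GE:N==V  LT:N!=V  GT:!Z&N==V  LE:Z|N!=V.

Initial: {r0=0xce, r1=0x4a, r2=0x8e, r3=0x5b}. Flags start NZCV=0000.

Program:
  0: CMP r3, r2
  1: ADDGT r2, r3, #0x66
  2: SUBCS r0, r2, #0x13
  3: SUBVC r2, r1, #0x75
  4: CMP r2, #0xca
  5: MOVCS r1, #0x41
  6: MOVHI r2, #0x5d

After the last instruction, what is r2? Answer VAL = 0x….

[0] flags=1001 → (cmp)
[1] flags=1001 GT?T → r2=0xc1
[2] flags=1001 CS?F → skip
[3] flags=1001 VC?F → skip
[4] flags=1000 → (cmp)
[5] flags=1000 CS?F → skip
[6] flags=1000 HI?F → skip

VAL = 0xc1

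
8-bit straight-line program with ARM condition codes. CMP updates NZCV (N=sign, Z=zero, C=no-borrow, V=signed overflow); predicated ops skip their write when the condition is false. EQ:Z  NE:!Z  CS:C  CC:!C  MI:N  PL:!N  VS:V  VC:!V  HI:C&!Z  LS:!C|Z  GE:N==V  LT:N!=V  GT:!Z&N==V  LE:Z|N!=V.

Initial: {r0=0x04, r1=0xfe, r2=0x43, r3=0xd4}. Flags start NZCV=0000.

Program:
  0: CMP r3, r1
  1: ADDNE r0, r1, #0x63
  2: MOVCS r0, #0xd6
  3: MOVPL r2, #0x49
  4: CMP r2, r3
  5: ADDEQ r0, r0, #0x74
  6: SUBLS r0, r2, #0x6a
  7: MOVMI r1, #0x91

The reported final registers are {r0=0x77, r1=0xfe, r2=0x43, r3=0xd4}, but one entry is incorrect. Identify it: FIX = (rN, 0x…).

0: ✓ CMP  NZCV=1000
1: ✓ ADDNE  r0←0x61
2: · MOVCS
3: · MOVPL
4: ✓ CMP  NZCV=0000
5: · ADDEQ
6: ✓ SUBLS  r0←0xd9
7: · MOVMI

FIX = (r0, 0xd9)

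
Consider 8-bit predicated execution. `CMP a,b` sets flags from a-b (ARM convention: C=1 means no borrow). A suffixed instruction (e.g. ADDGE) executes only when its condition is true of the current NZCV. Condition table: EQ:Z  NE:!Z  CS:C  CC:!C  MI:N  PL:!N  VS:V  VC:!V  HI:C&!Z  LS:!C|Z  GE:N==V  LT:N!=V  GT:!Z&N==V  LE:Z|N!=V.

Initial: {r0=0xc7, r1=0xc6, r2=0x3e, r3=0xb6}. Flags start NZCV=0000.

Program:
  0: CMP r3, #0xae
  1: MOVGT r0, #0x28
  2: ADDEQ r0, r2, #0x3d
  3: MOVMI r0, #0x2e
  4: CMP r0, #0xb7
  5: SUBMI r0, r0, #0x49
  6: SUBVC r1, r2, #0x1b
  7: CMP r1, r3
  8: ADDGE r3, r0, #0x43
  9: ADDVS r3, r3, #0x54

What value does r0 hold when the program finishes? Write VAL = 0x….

VAL = 0x28

[0] flags=0010 → (cmp)
[1] flags=0010 GT?T → r0=0x28
[2] flags=0010 EQ?F → skip
[3] flags=0010 MI?F → skip
[4] flags=0000 → (cmp)
[5] flags=0000 MI?F → skip
[6] flags=0000 VC?T → r1=0x23
[7] flags=0000 → (cmp)
[8] flags=0000 GE?T → r3=0x6b
[9] flags=0000 VS?F → skip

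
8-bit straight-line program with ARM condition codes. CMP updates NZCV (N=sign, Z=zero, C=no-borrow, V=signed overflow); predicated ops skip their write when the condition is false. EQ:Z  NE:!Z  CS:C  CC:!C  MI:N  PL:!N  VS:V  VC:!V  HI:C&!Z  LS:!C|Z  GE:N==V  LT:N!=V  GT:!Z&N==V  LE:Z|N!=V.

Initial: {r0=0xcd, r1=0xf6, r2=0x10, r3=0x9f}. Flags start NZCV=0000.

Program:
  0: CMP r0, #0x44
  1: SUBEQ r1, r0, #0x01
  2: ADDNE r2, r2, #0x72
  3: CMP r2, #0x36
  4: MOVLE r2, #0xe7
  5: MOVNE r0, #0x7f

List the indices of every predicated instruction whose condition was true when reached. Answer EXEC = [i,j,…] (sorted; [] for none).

[0] flags=1010 → (cmp)
[1] flags=1010 EQ?F → skip
[2] flags=1010 NE?T → r2=0x82
[3] flags=0011 → (cmp)
[4] flags=0011 LE?T → r2=0xe7
[5] flags=0011 NE?T → r0=0x7f

EXEC = [2,4,5]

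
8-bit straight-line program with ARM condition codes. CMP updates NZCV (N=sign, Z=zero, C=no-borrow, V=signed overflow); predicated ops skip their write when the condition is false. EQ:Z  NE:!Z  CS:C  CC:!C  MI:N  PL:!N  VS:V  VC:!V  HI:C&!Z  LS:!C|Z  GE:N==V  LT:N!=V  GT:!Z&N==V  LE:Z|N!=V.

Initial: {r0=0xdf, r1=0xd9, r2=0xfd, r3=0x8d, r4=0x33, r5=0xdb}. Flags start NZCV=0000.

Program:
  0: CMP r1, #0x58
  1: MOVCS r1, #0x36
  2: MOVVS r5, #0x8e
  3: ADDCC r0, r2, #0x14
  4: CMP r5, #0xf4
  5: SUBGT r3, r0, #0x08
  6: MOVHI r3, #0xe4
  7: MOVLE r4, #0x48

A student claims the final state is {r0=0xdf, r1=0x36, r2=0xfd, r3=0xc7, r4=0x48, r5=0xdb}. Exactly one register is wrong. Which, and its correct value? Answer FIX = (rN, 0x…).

0: ✓ CMP  NZCV=1010
1: ✓ MOVCS  r1←0x36
2: · MOVVS
3: · ADDCC
4: ✓ CMP  NZCV=1000
5: · SUBGT
6: · MOVHI
7: ✓ MOVLE  r4←0x48

FIX = (r3, 0x8d)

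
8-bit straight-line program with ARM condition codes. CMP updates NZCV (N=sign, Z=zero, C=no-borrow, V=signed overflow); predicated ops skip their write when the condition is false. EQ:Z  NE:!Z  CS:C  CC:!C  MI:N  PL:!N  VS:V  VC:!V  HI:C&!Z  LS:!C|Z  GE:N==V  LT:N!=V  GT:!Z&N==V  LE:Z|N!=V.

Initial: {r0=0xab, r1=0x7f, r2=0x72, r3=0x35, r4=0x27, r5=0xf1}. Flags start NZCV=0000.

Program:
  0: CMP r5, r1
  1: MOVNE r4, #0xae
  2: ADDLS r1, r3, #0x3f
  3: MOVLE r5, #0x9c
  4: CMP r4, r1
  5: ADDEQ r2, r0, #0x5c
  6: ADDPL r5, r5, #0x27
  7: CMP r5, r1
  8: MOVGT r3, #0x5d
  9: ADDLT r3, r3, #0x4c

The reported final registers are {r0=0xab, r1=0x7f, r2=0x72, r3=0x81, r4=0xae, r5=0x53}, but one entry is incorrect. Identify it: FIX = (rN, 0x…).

FIX = (r5, 0xc3)

[0] flags=0011 → (cmp)
[1] flags=0011 NE?T → r4=0xae
[2] flags=0011 LS?F → skip
[3] flags=0011 LE?T → r5=0x9c
[4] flags=0011 → (cmp)
[5] flags=0011 EQ?F → skip
[6] flags=0011 PL?T → r5=0xc3
[7] flags=0011 → (cmp)
[8] flags=0011 GT?F → skip
[9] flags=0011 LT?T → r3=0x81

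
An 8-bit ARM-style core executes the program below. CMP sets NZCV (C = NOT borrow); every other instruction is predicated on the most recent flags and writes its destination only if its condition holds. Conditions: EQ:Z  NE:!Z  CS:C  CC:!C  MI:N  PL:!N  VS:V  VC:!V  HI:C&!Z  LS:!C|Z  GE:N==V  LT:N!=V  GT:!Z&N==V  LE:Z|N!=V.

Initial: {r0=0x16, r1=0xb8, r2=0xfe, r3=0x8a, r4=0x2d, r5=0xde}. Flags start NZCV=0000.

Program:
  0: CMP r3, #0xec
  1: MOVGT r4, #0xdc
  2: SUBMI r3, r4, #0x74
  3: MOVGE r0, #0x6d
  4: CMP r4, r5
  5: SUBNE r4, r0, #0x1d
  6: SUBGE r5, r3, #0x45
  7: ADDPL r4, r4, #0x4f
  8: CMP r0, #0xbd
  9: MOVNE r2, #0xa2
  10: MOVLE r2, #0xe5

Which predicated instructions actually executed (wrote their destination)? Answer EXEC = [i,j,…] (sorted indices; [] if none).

EXEC = [2,5,6,7,9]

0: ✓ CMP  NZCV=1000
1: · MOVGT
2: ✓ SUBMI  r3←0xb9
3: · MOVGE
4: ✓ CMP  NZCV=0000
5: ✓ SUBNE  r4←0xf9
6: ✓ SUBGE  r5←0x74
7: ✓ ADDPL  r4←0x48
8: ✓ CMP  NZCV=0000
9: ✓ MOVNE  r2←0xa2
10: · MOVLE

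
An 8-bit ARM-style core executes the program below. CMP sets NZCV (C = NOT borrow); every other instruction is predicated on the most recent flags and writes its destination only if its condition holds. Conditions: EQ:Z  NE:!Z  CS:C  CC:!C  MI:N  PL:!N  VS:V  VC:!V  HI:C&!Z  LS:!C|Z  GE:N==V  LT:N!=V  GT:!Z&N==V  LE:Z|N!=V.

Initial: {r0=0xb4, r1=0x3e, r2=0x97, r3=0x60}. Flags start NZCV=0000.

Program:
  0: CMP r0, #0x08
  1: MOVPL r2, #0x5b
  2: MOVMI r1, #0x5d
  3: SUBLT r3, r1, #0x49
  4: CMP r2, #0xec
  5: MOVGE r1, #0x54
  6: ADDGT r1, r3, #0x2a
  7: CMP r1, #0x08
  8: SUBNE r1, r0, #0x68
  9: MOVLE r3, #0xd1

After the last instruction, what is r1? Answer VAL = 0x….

0: ✓ CMP  NZCV=1010
1: · MOVPL
2: ✓ MOVMI  r1←0x5d
3: ✓ SUBLT  r3←0x14
4: ✓ CMP  NZCV=1000
5: · MOVGE
6: · ADDGT
7: ✓ CMP  NZCV=0010
8: ✓ SUBNE  r1←0x4c
9: · MOVLE

VAL = 0x4c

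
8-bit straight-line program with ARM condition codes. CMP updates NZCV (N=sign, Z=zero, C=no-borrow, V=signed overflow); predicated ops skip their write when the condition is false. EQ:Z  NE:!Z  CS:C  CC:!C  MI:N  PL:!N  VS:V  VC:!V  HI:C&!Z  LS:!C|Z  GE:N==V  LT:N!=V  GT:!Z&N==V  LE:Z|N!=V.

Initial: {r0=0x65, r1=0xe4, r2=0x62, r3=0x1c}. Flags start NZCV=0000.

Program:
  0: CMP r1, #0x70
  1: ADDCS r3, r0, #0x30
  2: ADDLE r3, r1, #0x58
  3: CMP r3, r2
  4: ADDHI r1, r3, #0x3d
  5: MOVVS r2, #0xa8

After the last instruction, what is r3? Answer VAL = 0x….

0: ✓ CMP  NZCV=0011
1: ✓ ADDCS  r3←0x95
2: ✓ ADDLE  r3←0x3c
3: ✓ CMP  NZCV=1000
4: · ADDHI
5: · MOVVS

VAL = 0x3c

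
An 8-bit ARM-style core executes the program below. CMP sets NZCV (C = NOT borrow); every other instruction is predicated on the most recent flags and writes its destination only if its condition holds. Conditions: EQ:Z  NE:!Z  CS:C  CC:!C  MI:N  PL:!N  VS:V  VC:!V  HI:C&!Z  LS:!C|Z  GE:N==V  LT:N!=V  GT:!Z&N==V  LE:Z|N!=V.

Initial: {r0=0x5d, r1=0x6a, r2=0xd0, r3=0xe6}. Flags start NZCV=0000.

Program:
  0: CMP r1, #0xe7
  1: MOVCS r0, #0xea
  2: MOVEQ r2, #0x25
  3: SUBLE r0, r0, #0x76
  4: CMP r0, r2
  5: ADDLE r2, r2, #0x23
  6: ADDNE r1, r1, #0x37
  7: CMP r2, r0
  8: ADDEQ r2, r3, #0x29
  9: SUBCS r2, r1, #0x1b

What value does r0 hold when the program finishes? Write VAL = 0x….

[0] flags=1001 → (cmp)
[1] flags=1001 CS?F → skip
[2] flags=1001 EQ?F → skip
[3] flags=1001 LE?F → skip
[4] flags=1001 → (cmp)
[5] flags=1001 LE?F → skip
[6] flags=1001 NE?T → r1=0xa1
[7] flags=0011 → (cmp)
[8] flags=0011 EQ?F → skip
[9] flags=0011 CS?T → r2=0x86

VAL = 0x5d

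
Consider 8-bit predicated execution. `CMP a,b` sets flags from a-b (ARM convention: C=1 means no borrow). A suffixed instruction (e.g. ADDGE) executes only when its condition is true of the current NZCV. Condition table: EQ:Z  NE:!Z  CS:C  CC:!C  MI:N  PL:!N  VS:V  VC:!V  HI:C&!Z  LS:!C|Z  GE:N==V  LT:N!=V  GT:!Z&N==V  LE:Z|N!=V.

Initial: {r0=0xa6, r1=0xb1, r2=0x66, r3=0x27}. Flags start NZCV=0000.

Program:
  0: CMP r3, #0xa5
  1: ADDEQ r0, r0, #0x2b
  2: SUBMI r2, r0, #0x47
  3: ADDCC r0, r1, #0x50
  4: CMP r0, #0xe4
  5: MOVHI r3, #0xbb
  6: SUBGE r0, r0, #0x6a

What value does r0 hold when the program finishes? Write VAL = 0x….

[0] flags=1001 → (cmp)
[1] flags=1001 EQ?F → skip
[2] flags=1001 MI?T → r2=0x5f
[3] flags=1001 CC?T → r0=0x01
[4] flags=0000 → (cmp)
[5] flags=0000 HI?F → skip
[6] flags=0000 GE?T → r0=0x97

VAL = 0x97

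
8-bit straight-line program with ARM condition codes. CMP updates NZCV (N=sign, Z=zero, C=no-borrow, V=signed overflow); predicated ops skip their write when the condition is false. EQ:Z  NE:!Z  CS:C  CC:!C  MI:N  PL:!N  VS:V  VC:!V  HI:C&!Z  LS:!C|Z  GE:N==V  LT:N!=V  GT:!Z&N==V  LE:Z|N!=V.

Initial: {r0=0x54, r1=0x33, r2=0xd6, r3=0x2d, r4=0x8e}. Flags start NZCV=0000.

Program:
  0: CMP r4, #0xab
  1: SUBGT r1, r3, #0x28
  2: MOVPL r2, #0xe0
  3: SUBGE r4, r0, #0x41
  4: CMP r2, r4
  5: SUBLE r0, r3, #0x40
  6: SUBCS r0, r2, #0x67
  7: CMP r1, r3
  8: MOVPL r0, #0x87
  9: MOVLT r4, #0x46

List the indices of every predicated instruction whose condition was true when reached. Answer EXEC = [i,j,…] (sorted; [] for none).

[0] flags=1000 → (cmp)
[1] flags=1000 GT?F → skip
[2] flags=1000 PL?F → skip
[3] flags=1000 GE?F → skip
[4] flags=0010 → (cmp)
[5] flags=0010 LE?F → skip
[6] flags=0010 CS?T → r0=0x6f
[7] flags=0010 → (cmp)
[8] flags=0010 PL?T → r0=0x87
[9] flags=0010 LT?F → skip

EXEC = [6,8]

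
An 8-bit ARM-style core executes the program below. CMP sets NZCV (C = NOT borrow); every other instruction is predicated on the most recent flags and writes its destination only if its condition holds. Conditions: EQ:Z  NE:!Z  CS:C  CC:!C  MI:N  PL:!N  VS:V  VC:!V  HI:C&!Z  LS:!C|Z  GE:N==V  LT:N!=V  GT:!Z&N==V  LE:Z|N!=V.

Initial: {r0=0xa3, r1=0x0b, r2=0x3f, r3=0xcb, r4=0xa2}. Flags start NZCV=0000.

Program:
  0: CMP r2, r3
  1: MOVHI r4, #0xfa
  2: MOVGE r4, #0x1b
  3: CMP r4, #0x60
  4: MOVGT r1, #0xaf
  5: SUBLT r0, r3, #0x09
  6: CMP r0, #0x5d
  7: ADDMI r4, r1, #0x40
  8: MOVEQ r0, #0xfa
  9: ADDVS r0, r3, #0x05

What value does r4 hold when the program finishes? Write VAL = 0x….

VAL = 0x1b

[0] flags=0000 → (cmp)
[1] flags=0000 HI?F → skip
[2] flags=0000 GE?T → r4=0x1b
[3] flags=1000 → (cmp)
[4] flags=1000 GT?F → skip
[5] flags=1000 LT?T → r0=0xc2
[6] flags=0011 → (cmp)
[7] flags=0011 MI?F → skip
[8] flags=0011 EQ?F → skip
[9] flags=0011 VS?T → r0=0xd0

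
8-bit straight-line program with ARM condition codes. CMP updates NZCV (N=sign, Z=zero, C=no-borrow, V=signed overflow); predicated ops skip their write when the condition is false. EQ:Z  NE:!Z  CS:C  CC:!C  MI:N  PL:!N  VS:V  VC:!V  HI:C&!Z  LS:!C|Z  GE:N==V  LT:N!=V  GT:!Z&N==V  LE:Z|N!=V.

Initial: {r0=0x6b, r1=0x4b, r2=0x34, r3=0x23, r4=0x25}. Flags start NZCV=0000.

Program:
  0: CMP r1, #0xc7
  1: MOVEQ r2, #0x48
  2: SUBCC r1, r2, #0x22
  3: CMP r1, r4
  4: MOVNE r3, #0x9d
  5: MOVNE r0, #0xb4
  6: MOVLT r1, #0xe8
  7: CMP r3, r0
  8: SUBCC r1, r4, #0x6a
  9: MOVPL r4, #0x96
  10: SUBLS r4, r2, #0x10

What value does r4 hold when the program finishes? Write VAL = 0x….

[0] flags=1001 → (cmp)
[1] flags=1001 EQ?F → skip
[2] flags=1001 CC?T → r1=0x12
[3] flags=1000 → (cmp)
[4] flags=1000 NE?T → r3=0x9d
[5] flags=1000 NE?T → r0=0xb4
[6] flags=1000 LT?T → r1=0xe8
[7] flags=1000 → (cmp)
[8] flags=1000 CC?T → r1=0xbb
[9] flags=1000 PL?F → skip
[10] flags=1000 LS?T → r4=0x24

VAL = 0x24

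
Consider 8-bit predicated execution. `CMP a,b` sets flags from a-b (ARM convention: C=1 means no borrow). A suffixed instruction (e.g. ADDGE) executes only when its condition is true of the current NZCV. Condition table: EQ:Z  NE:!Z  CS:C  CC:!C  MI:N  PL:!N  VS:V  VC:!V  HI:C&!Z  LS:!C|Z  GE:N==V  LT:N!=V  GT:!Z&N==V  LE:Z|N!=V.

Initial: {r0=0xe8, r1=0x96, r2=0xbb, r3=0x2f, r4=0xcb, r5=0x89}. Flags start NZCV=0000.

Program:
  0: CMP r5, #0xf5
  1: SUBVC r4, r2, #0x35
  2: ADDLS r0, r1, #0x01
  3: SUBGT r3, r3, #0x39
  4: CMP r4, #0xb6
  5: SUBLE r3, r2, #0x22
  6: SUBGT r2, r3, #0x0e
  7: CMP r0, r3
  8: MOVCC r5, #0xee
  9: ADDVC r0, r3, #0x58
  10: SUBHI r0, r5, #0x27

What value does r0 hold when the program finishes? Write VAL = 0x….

VAL = 0xf1

[0] flags=1000 → (cmp)
[1] flags=1000 VC?T → r4=0x86
[2] flags=1000 LS?T → r0=0x97
[3] flags=1000 GT?F → skip
[4] flags=1000 → (cmp)
[5] flags=1000 LE?T → r3=0x99
[6] flags=1000 GT?F → skip
[7] flags=1000 → (cmp)
[8] flags=1000 CC?T → r5=0xee
[9] flags=1000 VC?T → r0=0xf1
[10] flags=1000 HI?F → skip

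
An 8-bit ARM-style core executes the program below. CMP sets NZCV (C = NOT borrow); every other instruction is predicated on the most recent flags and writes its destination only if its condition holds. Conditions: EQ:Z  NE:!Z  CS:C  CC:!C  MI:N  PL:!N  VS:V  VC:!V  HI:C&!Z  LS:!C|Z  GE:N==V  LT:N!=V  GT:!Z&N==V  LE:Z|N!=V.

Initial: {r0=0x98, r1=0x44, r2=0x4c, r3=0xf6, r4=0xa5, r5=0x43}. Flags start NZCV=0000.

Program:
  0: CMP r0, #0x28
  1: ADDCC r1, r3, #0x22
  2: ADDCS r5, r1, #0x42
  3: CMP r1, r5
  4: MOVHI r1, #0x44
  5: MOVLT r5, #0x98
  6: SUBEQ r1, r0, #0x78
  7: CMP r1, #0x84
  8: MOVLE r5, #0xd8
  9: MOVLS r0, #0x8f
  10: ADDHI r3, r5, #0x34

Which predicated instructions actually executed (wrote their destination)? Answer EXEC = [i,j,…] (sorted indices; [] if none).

[0] flags=0011 → (cmp)
[1] flags=0011 CC?F → skip
[2] flags=0011 CS?T → r5=0x86
[3] flags=1001 → (cmp)
[4] flags=1001 HI?F → skip
[5] flags=1001 LT?F → skip
[6] flags=1001 EQ?F → skip
[7] flags=1001 → (cmp)
[8] flags=1001 LE?F → skip
[9] flags=1001 LS?T → r0=0x8f
[10] flags=1001 HI?F → skip

EXEC = [2,9]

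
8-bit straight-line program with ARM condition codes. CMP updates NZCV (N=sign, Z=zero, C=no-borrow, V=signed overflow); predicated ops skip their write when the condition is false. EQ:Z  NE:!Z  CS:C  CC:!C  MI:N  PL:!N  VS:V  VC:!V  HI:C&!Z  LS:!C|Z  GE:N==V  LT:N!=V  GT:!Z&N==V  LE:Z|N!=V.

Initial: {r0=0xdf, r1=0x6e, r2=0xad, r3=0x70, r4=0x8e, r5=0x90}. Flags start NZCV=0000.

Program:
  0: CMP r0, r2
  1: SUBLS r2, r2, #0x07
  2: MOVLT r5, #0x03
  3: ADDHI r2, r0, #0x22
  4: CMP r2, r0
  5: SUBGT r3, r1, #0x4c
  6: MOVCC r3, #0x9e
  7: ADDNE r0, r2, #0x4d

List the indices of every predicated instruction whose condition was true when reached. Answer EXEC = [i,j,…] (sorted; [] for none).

[0] flags=0010 → (cmp)
[1] flags=0010 LS?F → skip
[2] flags=0010 LT?F → skip
[3] flags=0010 HI?T → r2=0x01
[4] flags=0000 → (cmp)
[5] flags=0000 GT?T → r3=0x22
[6] flags=0000 CC?T → r3=0x9e
[7] flags=0000 NE?T → r0=0x4e

EXEC = [3,5,6,7]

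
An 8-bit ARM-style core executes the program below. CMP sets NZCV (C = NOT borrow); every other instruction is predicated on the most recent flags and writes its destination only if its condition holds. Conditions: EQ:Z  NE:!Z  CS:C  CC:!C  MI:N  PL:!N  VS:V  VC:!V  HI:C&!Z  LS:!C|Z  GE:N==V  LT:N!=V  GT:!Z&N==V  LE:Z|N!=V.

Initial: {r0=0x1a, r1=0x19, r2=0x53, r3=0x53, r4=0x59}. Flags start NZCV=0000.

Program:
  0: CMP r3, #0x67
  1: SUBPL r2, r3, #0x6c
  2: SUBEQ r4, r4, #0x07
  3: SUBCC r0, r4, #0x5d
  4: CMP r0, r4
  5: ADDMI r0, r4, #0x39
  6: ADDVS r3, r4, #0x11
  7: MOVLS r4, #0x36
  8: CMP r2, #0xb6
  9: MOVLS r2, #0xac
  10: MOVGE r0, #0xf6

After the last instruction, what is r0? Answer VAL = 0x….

[0] flags=1000 → (cmp)
[1] flags=1000 PL?F → skip
[2] flags=1000 EQ?F → skip
[3] flags=1000 CC?T → r0=0xfc
[4] flags=1010 → (cmp)
[5] flags=1010 MI?T → r0=0x92
[6] flags=1010 VS?F → skip
[7] flags=1010 LS?F → skip
[8] flags=1001 → (cmp)
[9] flags=1001 LS?T → r2=0xac
[10] flags=1001 GE?T → r0=0xf6

VAL = 0xf6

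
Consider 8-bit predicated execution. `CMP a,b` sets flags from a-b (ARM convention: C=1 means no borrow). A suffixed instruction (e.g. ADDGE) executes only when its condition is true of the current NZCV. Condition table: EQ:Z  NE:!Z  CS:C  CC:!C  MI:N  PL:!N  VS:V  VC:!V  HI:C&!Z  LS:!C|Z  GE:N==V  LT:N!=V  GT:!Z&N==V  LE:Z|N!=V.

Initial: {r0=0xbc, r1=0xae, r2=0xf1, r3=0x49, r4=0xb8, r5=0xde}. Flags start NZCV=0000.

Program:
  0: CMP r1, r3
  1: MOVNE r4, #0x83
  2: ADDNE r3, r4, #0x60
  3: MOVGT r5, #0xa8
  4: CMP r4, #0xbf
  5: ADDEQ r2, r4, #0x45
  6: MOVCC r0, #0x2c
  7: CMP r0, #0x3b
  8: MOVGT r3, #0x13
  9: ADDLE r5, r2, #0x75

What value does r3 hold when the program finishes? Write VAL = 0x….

VAL = 0xe3

0: ✓ CMP  NZCV=0011
1: ✓ MOVNE  r4←0x83
2: ✓ ADDNE  r3←0xe3
3: · MOVGT
4: ✓ CMP  NZCV=1000
5: · ADDEQ
6: ✓ MOVCC  r0←0x2c
7: ✓ CMP  NZCV=1000
8: · MOVGT
9: ✓ ADDLE  r5←0x66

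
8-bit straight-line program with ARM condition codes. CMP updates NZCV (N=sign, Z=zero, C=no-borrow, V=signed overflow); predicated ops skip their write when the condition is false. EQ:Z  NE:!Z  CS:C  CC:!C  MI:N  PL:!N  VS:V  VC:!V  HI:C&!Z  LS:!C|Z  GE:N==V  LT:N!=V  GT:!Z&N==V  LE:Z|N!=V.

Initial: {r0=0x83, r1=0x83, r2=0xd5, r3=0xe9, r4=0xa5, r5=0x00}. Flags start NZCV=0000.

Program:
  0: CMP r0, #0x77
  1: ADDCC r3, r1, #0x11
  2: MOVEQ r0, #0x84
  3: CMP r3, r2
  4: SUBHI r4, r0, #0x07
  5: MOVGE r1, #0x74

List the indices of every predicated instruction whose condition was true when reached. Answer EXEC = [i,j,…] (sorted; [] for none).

[0] flags=0011 → (cmp)
[1] flags=0011 CC?F → skip
[2] flags=0011 EQ?F → skip
[3] flags=0010 → (cmp)
[4] flags=0010 HI?T → r4=0x7c
[5] flags=0010 GE?T → r1=0x74

EXEC = [4,5]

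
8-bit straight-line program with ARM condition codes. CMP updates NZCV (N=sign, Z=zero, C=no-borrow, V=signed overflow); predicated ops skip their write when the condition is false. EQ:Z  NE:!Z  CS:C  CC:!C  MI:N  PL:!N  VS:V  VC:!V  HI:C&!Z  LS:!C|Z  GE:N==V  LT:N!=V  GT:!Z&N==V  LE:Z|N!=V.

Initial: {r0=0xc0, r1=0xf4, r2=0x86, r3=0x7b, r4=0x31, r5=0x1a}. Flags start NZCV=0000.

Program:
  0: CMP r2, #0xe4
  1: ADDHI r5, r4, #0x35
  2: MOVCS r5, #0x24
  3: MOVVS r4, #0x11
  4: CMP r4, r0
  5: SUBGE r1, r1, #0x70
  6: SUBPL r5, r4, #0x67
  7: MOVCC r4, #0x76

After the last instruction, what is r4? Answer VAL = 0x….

[0] flags=1000 → (cmp)
[1] flags=1000 HI?F → skip
[2] flags=1000 CS?F → skip
[3] flags=1000 VS?F → skip
[4] flags=0000 → (cmp)
[5] flags=0000 GE?T → r1=0x84
[6] flags=0000 PL?T → r5=0xca
[7] flags=0000 CC?T → r4=0x76

VAL = 0x76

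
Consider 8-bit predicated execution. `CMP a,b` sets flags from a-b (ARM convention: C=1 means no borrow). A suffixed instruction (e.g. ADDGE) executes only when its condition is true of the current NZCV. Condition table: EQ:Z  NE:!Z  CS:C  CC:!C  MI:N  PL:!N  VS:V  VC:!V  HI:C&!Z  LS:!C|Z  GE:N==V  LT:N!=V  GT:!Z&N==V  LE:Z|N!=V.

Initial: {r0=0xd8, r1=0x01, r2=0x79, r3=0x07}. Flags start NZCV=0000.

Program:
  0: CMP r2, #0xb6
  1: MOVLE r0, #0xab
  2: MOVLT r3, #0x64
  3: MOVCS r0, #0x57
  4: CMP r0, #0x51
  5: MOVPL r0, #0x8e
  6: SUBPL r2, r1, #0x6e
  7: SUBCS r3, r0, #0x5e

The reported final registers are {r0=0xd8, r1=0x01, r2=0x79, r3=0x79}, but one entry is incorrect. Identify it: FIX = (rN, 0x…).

FIX = (r3, 0x7a)

[0] flags=1001 → (cmp)
[1] flags=1001 LE?F → skip
[2] flags=1001 LT?F → skip
[3] flags=1001 CS?F → skip
[4] flags=1010 → (cmp)
[5] flags=1010 PL?F → skip
[6] flags=1010 PL?F → skip
[7] flags=1010 CS?T → r3=0x7a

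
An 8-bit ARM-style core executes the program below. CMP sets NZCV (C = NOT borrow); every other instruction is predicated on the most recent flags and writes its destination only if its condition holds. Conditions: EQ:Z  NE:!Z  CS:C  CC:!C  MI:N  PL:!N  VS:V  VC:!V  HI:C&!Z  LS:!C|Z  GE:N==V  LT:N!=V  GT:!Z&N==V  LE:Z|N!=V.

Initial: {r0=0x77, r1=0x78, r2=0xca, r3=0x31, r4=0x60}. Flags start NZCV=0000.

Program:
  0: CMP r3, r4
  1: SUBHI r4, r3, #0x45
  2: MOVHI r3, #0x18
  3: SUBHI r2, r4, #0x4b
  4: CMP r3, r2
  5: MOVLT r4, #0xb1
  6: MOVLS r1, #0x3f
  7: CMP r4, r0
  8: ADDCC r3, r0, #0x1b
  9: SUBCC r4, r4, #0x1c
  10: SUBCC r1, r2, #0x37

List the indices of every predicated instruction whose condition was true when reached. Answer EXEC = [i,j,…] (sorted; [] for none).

EXEC = [6,8,9,10]

[0] flags=1000 → (cmp)
[1] flags=1000 HI?F → skip
[2] flags=1000 HI?F → skip
[3] flags=1000 HI?F → skip
[4] flags=0000 → (cmp)
[5] flags=0000 LT?F → skip
[6] flags=0000 LS?T → r1=0x3f
[7] flags=1000 → (cmp)
[8] flags=1000 CC?T → r3=0x92
[9] flags=1000 CC?T → r4=0x44
[10] flags=1000 CC?T → r1=0x93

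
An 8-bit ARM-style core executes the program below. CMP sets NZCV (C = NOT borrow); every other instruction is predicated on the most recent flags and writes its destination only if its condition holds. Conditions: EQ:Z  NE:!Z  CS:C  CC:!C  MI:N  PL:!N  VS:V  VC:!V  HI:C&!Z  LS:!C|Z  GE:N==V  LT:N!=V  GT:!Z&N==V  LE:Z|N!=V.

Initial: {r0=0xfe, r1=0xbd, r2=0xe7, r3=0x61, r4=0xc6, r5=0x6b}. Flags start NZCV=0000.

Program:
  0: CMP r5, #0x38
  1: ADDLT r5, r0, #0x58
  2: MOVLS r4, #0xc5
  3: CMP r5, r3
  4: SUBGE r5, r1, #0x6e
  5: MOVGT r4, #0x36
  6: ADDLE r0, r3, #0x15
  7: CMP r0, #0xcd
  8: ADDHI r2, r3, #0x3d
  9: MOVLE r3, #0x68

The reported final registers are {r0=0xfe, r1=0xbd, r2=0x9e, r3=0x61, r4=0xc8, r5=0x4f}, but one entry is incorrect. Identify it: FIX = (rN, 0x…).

FIX = (r4, 0x36)

0: ✓ CMP  NZCV=0010
1: · ADDLT
2: · MOVLS
3: ✓ CMP  NZCV=0010
4: ✓ SUBGE  r5←0x4f
5: ✓ MOVGT  r4←0x36
6: · ADDLE
7: ✓ CMP  NZCV=0010
8: ✓ ADDHI  r2←0x9e
9: · MOVLE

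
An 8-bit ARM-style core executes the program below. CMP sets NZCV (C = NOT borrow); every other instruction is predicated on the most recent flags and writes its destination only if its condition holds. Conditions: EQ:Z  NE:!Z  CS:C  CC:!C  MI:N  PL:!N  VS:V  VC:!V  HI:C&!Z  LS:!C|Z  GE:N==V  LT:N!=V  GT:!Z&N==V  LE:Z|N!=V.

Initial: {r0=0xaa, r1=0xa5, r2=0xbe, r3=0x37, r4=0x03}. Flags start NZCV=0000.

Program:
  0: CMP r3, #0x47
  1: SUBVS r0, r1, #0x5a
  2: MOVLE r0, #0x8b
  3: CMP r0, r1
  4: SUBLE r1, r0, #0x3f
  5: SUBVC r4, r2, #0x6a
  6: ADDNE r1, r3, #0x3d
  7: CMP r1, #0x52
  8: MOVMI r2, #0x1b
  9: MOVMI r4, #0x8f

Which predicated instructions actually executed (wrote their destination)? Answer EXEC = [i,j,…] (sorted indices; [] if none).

EXEC = [2,4,5,6]

0: ✓ CMP  NZCV=1000
1: · SUBVS
2: ✓ MOVLE  r0←0x8b
3: ✓ CMP  NZCV=1000
4: ✓ SUBLE  r1←0x4c
5: ✓ SUBVC  r4←0x54
6: ✓ ADDNE  r1←0x74
7: ✓ CMP  NZCV=0010
8: · MOVMI
9: · MOVMI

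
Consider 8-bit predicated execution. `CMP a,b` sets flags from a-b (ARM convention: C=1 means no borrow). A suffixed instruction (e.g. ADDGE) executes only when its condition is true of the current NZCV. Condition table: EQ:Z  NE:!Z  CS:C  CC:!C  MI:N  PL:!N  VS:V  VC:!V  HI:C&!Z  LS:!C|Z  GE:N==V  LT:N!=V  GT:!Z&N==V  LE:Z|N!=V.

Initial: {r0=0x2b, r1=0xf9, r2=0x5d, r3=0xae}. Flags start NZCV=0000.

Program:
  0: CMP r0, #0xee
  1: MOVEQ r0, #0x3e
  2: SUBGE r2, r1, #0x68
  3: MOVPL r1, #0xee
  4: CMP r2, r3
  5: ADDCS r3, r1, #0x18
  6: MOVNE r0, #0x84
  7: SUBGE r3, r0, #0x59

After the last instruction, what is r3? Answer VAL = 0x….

VAL = 0xae

[0] flags=0000 → (cmp)
[1] flags=0000 EQ?F → skip
[2] flags=0000 GE?T → r2=0x91
[3] flags=0000 PL?T → r1=0xee
[4] flags=1000 → (cmp)
[5] flags=1000 CS?F → skip
[6] flags=1000 NE?T → r0=0x84
[7] flags=1000 GE?F → skip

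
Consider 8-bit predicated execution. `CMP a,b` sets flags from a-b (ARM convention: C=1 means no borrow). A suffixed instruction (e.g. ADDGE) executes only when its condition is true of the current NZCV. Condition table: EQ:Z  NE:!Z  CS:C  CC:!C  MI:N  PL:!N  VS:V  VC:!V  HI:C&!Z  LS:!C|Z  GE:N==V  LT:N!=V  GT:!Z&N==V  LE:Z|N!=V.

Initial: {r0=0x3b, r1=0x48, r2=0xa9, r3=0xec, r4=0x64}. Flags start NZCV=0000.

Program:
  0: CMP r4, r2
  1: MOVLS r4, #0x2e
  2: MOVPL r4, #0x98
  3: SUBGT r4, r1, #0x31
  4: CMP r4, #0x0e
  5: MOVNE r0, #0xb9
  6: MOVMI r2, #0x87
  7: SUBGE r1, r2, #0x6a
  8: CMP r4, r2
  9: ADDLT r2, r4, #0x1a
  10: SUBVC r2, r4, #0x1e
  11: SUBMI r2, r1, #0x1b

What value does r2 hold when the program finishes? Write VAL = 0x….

VAL = 0xf9

0: ✓ CMP  NZCV=1001
1: ✓ MOVLS  r4←0x2e
2: · MOVPL
3: ✓ SUBGT  r4←0x17
4: ✓ CMP  NZCV=0010
5: ✓ MOVNE  r0←0xb9
6: · MOVMI
7: ✓ SUBGE  r1←0x3f
8: ✓ CMP  NZCV=0000
9: · ADDLT
10: ✓ SUBVC  r2←0xf9
11: · SUBMI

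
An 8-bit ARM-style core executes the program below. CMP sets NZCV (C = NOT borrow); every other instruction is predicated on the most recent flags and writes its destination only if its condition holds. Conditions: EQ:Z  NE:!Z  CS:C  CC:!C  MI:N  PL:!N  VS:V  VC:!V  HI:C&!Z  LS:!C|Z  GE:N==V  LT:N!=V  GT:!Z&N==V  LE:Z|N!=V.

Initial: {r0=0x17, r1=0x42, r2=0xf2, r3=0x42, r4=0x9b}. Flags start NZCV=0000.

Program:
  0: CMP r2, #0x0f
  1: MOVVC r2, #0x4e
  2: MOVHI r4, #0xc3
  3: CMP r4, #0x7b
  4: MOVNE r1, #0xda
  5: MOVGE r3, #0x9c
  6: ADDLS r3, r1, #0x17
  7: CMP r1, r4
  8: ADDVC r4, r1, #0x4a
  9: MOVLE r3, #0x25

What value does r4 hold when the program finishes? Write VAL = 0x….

VAL = 0x24

0: ✓ CMP  NZCV=1010
1: ✓ MOVVC  r2←0x4e
2: ✓ MOVHI  r4←0xc3
3: ✓ CMP  NZCV=0011
4: ✓ MOVNE  r1←0xda
5: · MOVGE
6: · ADDLS
7: ✓ CMP  NZCV=0010
8: ✓ ADDVC  r4←0x24
9: · MOVLE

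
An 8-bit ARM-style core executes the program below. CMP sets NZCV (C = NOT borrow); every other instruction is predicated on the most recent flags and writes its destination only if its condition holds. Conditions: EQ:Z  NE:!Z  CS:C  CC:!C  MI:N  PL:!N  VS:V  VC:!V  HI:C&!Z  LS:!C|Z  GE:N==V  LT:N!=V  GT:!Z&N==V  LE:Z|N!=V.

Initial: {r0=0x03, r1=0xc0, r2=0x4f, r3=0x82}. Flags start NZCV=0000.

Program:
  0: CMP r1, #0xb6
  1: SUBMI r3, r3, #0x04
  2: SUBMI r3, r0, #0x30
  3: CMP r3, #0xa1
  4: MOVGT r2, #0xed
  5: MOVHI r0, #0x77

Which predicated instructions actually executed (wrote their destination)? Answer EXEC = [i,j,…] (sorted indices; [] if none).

[0] flags=0010 → (cmp)
[1] flags=0010 MI?F → skip
[2] flags=0010 MI?F → skip
[3] flags=1000 → (cmp)
[4] flags=1000 GT?F → skip
[5] flags=1000 HI?F → skip

EXEC = []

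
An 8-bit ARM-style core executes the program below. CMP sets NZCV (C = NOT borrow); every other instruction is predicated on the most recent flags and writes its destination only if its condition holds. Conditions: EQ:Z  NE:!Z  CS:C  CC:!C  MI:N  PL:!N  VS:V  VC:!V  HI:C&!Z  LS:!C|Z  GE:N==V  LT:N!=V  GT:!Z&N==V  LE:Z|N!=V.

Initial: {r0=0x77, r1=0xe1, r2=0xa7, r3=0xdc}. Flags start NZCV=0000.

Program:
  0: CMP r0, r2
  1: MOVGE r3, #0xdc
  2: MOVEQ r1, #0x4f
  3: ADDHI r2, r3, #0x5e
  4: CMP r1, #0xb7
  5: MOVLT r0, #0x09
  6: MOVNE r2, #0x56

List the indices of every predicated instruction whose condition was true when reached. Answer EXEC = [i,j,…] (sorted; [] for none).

0: ✓ CMP  NZCV=1001
1: ✓ MOVGE  r3←0xdc
2: · MOVEQ
3: · ADDHI
4: ✓ CMP  NZCV=0010
5: · MOVLT
6: ✓ MOVNE  r2←0x56

EXEC = [1,6]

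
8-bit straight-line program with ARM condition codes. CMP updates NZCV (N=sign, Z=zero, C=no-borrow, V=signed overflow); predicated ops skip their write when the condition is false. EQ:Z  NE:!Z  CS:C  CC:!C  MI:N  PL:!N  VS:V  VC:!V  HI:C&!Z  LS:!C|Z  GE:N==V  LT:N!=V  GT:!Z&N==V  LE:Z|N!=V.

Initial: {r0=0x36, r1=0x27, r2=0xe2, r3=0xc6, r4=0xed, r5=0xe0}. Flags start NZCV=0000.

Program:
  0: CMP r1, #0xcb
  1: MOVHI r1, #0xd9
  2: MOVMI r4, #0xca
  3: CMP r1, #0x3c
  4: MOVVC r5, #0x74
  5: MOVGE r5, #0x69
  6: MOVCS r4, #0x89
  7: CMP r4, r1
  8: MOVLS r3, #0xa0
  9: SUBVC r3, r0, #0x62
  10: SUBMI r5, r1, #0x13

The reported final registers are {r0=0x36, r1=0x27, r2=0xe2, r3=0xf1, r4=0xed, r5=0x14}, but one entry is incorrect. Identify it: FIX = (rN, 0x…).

FIX = (r3, 0xd4)

[0] flags=0000 → (cmp)
[1] flags=0000 HI?F → skip
[2] flags=0000 MI?F → skip
[3] flags=1000 → (cmp)
[4] flags=1000 VC?T → r5=0x74
[5] flags=1000 GE?F → skip
[6] flags=1000 CS?F → skip
[7] flags=1010 → (cmp)
[8] flags=1010 LS?F → skip
[9] flags=1010 VC?T → r3=0xd4
[10] flags=1010 MI?T → r5=0x14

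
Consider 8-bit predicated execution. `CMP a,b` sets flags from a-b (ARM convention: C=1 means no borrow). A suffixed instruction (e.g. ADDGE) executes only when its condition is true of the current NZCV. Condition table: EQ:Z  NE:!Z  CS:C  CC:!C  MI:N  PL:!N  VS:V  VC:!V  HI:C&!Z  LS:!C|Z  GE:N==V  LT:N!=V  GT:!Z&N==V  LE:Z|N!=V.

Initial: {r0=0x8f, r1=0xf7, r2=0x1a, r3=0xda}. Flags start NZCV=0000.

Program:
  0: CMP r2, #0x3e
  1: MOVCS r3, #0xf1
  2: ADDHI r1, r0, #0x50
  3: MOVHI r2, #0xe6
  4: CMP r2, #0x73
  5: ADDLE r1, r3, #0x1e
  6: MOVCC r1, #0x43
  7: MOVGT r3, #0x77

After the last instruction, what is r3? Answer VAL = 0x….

VAL = 0xda

0: ✓ CMP  NZCV=1000
1: · MOVCS
2: · ADDHI
3: · MOVHI
4: ✓ CMP  NZCV=1000
5: ✓ ADDLE  r1←0xf8
6: ✓ MOVCC  r1←0x43
7: · MOVGT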